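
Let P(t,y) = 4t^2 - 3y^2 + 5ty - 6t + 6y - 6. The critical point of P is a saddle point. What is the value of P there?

-222/73

∂P/∂t = 8t + 5y - 6 = 0 and ∂P/∂y = 5t - 6y + 6 = 0, so (t, y) = (6/73, 78/73).
The Hessian has P_{tt} = 8, P_{yy} = -6, P_{ty} = 5, giving D = -73 < 0, so the point is a saddle point.
P(6/73, 78/73) = -222/73.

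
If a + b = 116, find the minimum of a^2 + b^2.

6728

With a + b = 116, a^2 + b^2 = a^2 + (116 − a)^2.
The derivative 2a − 2(116 − a) = 4a − 232 vanishes at a = 58; second derivative 4 > 0, a minimum.
The minimum is 2·(58)^2 = 6728.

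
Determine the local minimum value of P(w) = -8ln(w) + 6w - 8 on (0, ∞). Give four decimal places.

P'(w) = -8/w + 6 = 0 gives w = 4/3.
P''(w) = 8/w², which is positive for w > 0, so this is a local minimum.
P(4/3) = -8·ln(4/3) + 8 - 8 ≈ -2.3015.

-2.3015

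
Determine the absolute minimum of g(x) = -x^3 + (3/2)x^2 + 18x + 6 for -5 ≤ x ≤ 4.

-16

Differentiating, g'(x) = -3x^2 + 3x + 18; which vanishes at x = -2 and x = 3.
Compare values at every candidate in [-5, 4]: g(-5) = 157/2,  g(-2) = -16,  g(3) = 93/2,  g(4) = 38.
So the minimum is g(-2) = -16.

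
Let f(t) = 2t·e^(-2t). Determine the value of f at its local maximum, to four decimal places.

0.3679

By the product rule, f'(t) = (-4t + 2)·e^(-2t). Since e^(-2t) > 0, the only critical point is t = 1/2.
f''(1/2) has the same sign as -4 < 0, so this is a local maximum.
f(1/2) = (1)·e^(-1) ≈ 0.3679.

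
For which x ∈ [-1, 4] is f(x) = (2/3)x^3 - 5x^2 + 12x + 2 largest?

f'(x) = 2x^2 - 10x + 12, which vanishes at x = 2 and x = 3.
Candidates: f(-1) = -47/3,  f(2) = 34/3,  f(3) = 11,  f(4) = 38/3.
Hence the absolute maximum is 38/3 at x = 4.

4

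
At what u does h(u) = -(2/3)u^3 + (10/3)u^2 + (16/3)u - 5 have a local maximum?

Critical points: h'(u) = -2u^2 + (20/3)u + 16/3 vanishes at u = -2/3, 4.
h''(u) = -4u + 20/3. h''(-2/3) = 28/3 > 0 ⇒ local minimum; h''(4) = -28/3 < 0 ⇒ local maximum.
The local maximum is h(4) = 27.

4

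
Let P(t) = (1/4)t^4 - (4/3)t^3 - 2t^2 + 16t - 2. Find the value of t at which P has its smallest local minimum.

-2

P'(t) = t^3 - 4t^2 - 4t + 16 = 0 at t = -2, 2, 4.
Since P''(t) = 3t^2 - 8t - 4, we get P''(-2) = 24 > 0 ⇒ local minimum; P''(2) = -8 < 0 ⇒ local maximum; P''(4) = 12 > 0 ⇒ local minimum.
Thus P has its smallest local minimum at t = -2, with value -82/3.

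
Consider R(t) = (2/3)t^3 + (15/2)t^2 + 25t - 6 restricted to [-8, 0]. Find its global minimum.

The derivative is 2t^2 + 15t + 25, which vanishes at t = -5 and t = -5/2.
Candidates: R(-8) = -202/3, R(-5) = -161/6, R(-5/2) = -769/24, R(0) = -6.
So the minimum is R(-8) = -202/3.

-202/3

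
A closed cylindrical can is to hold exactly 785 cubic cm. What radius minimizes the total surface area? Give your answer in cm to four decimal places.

4.9992

With radius r and height h, πr²h = 785 so h = 785/(πr²), and S(r) = 2πr² + 2πrh = 2πr² + 2·785/r.
S'(r) = 4πr − 2·785/r² = 0 ⇒ r³ = 785/(2π), so r ≈ 4.9992 and h = 2r ≈ 9.9983.
S''(r) = 4π + 4·785/r³ > 0, so this is the minimum; S ≈ 471.0796.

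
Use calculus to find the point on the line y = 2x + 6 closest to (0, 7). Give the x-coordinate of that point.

Minimize D(x)^2 = (x + 0)^2 + (2x - 1)^2.
d/dx[D^2] = 2(x + 0) + 2·2·(2x - 1) = 0 ⇒ x = 2/5.
Then y = 34/5 and the distance is √(1/5) ≈ 0.4472.

2/5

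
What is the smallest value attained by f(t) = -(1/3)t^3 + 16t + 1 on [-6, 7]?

f'(t) = -t^2 + 16, which vanishes at t = -4 and t = 4.
Compare values at every candidate in [-6, 7]: f(-6) = -23; f(-4) = -125/3; f(4) = 131/3; f(7) = -4/3.
The minimum over the interval is -125/3, attained at t = -4.

-125/3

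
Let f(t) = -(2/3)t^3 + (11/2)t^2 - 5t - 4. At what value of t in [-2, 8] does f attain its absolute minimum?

f'(t) = -2t^2 + 11t - 5, which vanishes at t = 1/2 and t = 5.
Compare values at every candidate in [-2, 8]: f(-2) = 100/3,  f(1/2) = -125/24,  f(5) = 151/6,  f(8) = -100/3.
So the minimum is f(8) = -100/3.

8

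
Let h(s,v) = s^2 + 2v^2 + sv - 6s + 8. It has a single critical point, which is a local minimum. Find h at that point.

∂h/∂s = 2s + v - 6 = 0 and ∂h/∂v = s + 4v = 0, so (s, v) = (24/7, -6/7).
The Hessian has h_{ss} = 2, h_{vv} = 4, h_{sv} = 1, giving D = 7 > 0 with h_{ss} > 0, so the point is a local minimum.
h(24/7, -6/7) = -16/7.

-16/7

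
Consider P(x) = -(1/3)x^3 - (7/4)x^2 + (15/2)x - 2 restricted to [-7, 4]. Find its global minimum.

-499/12

Differentiating, P'(x) = -x^2 - (7/2)x + 15/2; which vanishes at x = -5 and x = 3/2.
Evaluating at the critical points and endpoints: P(-7) = -311/12,  P(-5) = -499/12,  P(3/2) = 67/16,  P(4) = -64/3.
The minimum over the interval is -499/12, attained at x = -5.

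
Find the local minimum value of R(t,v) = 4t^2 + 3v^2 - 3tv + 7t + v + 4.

-16/39

∂R/∂t = 8t - 3v + 7 = 0 and ∂R/∂v = -3t + 6v + 1 = 0, so (t, v) = (-15/13, -29/39).
The Hessian has R_{tt} = 8, R_{vv} = 6, R_{tv} = -3, giving D = 39 > 0 with R_{tt} > 0, so the point is a local minimum.
R(-15/13, -29/39) = -16/39.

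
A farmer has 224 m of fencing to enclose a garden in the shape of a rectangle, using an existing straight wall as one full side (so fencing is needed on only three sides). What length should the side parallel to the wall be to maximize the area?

112

Let the sides perpendicular to the wall have length x and the parallel side y, so 2x + y = 224 and the area is A = xy = x(224 − 2x).
A'(x) = 224 − 4x = 0 gives x = 56, and A''(x) = −4 < 0 confirms a maximum.
Then y = 224 − 2·56 = 112 and A = 6272.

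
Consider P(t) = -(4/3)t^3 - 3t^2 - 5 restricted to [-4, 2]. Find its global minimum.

-83/3

Differentiating, P'(t) = -4t^2 - 6t; which vanishes at t = -3/2 and t = 0.
Candidates: P(-4) = 97/3; P(-3/2) = -29/4; P(0) = -5; P(2) = -83/3.
The minimum over the interval is -83/3, attained at t = 2.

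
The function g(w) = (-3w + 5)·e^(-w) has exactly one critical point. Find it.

By the product rule, g'(w) = (3w - 8)·e^(-w). Since e^(-w) > 0, the only critical point is w = 8/3.
g''(8/3) has the same sign as 3 > 0, so this is a local minimum.
g(8/3) = (-3)·e^(-8/3) ≈ -0.2085.

8/3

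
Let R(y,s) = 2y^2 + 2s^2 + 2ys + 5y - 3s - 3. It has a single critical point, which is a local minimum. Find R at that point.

∂R/∂y = 4y + 2s + 5 = 0 and ∂R/∂s = 2y + 4s - 3 = 0, so (y, s) = (-13/6, 11/6).
The Hessian has R_{yy} = 4, R_{ss} = 4, R_{ys} = 2, giving D = 12 > 0 with R_{yy} > 0, so the point is a local minimum.
R(-13/6, 11/6) = -67/6.

-67/6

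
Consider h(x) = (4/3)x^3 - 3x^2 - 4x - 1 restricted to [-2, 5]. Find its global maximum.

212/3

The derivative is 4x^2 - 6x - 4, which vanishes at x = -1/2 and x = 2.
Compare values at every candidate in [-2, 5]: h(-2) = -47/3,  h(-1/2) = 1/12,  h(2) = -31/3,  h(5) = 212/3.
So the maximum is h(5) = 212/3.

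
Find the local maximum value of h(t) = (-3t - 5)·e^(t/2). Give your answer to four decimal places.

Differentiating with the product rule gives h'(t) = (-(3/2)t - 11/2)·e^(t/2). Since e^(t/2) > 0, the only critical point is t = -11/3.
h''(-11/3) has the same sign as -3/2 < 0, so this is a local maximum.
h(-11/3) = (6)·e^(-11/6) ≈ 0.9593.

0.9593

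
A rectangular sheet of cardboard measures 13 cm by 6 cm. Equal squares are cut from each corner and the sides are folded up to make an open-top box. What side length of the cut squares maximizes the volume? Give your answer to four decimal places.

1.2884

With cut size x, the volume is V(x) = x(13 − 2x)(6 − 2x) for 0 < x < 3.
V'(x) = 12x^2 − 76x + 78. Setting V'(x) = 0 gives x ≈ 1.2884 (the root in (0, 3)).
V''(x) = 24x − 76 is negative there, so this is the maximum; V ≈ 45.9710.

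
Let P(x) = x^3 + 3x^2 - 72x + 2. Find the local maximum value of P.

P'(x) = 3x^2 + 6x - 72 = 0 at x = -6, 4.
P''(x) = 6x + 6. P''(-6) = -30 < 0 ⇒ local maximum; P''(4) = 30 > 0 ⇒ local minimum.
Thus P has its local maximum at x = -6, with value 326.

326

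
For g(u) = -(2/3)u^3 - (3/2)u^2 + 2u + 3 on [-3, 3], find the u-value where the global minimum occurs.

3

The derivative is -2u^2 - 3u + 2, which vanishes at u = -2 and u = 1/2.
Evaluating at the critical points and endpoints: g(-3) = 3/2, g(-2) = -5/3, g(1/2) = 85/24, g(3) = -45/2.
Hence the absolute minimum is -45/2 at u = 3.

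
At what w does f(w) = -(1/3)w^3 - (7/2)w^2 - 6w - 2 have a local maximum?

f'(w) = -w^2 - 7w - 6 = 0 at w = -6, -1.
Second-derivative test with f''(w) = -2w - 7: f''(-6) = 5 > 0 ⇒ local minimum; f''(-1) = -5 < 0 ⇒ local maximum.
So the local maximum value is f(-1) = 5/6.

-1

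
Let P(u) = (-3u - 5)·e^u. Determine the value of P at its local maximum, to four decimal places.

By the product rule, P'(u) = (-3u - 8)·e^u. Since e^u > 0, the only critical point is u = -8/3.
P''(-8/3) has the same sign as -3 < 0, so this is a local maximum.
P(-8/3) = (3)·e^(-8/3) ≈ 0.2085.

0.2085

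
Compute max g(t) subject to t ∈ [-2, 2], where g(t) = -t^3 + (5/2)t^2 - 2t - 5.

17

g'(t) = -3t^2 + 5t - 2, which vanishes at t = 2/3 and t = 1.
Candidates: g(-2) = 17; g(2/3) = -149/27; g(1) = -11/2; g(2) = -7.
So the maximum is g(-2) = 17.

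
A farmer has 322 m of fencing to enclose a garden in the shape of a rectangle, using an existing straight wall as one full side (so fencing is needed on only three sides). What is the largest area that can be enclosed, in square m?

Let the sides perpendicular to the wall have length x and the parallel side y, so 2x + y = 322 and the area is A = xy = x(322 − 2x).
A'(x) = 322 − 4x = 0 gives x = 161/2, and A''(x) = −4 < 0 confirms a maximum.
Then y = 322 − 2·161/2 = 161 and A = 25921/2.

25921/2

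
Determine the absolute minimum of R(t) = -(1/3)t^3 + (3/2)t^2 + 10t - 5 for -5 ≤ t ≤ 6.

-49/3

R'(t) = -t^2 + 3t + 10, which vanishes at t = -2 and t = 5.
Compare values at every candidate in [-5, 6]: R(-5) = 145/6; R(-2) = -49/3; R(5) = 245/6; R(6) = 37.
The minimum over the interval is -49/3, attained at t = -2.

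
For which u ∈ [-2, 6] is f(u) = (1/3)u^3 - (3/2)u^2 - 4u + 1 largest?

f'(u) = u^2 - 3u - 4, which vanishes at u = -1 and u = 4.
Compare values at every candidate in [-2, 6]: f(-2) = 1/3, f(-1) = 19/6, f(4) = -53/3, f(6) = -5.
The maximum over the interval is 19/6, attained at u = -1.

-1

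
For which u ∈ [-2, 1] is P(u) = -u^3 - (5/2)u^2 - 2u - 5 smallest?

Differentiating, P'(u) = -3u^2 - 5u - 2; which vanishes at u = -1 and u = -2/3.
Evaluating at the critical points and endpoints: P(-2) = -3, P(-1) = -9/2, P(-2/3) = -121/27, P(1) = -21/2.
The minimum over the interval is -21/2, attained at u = 1.

1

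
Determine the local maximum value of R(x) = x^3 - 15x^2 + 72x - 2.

110

R'(x) = 3x^2 - 30x + 72 = 0 at x = 4, 6.
Since R''(x) = 6x - 30, we get R''(4) = -6 < 0 ⇒ local maximum; R''(6) = 6 > 0 ⇒ local minimum.
So the local maximum value is R(4) = 110.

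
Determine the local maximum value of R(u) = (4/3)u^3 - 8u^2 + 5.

5

Critical points: R'(u) = 4u^2 - 16u vanishes at u = 0, 4.
R''(u) = 8u - 16. R''(0) = -16 < 0 ⇒ local maximum; R''(4) = 16 > 0 ⇒ local minimum.
Thus R has its local maximum at u = 0, with value 5.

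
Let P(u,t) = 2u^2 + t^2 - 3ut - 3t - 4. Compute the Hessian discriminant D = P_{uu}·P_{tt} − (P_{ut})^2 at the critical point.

∂P/∂u = 4u - 3t = 0 and ∂P/∂t = -3u + 2t - 3 = 0, so (u, t) = (-9, -12).
The Hessian has P_{uu} = 4, P_{tt} = 2, P_{ut} = -3, giving D = -1 < 0, so the point is a saddle point.
D = (4)·(2) − (-3)^2 = -1.

-1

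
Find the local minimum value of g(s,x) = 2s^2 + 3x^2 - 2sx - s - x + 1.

∂g/∂s = 4s - 2x - 1 = 0 and ∂g/∂x = -2s + 6x - 1 = 0, so (s, x) = (2/5, 3/10).
The Hessian has g_{ss} = 4, g_{xx} = 6, g_{sx} = -2, giving D = 20 > 0 with g_{ss} > 0, so the point is a local minimum.
g(2/5, 3/10) = 13/20.

13/20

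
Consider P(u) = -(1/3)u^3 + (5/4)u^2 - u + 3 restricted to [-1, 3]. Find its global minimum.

9/4

P'(u) = -u^2 + (5/2)u - 1, which vanishes at u = 1/2 and u = 2.
Evaluating at the critical points and endpoints: P(-1) = 67/12; P(1/2) = 133/48; P(2) = 10/3; P(3) = 9/4.
The minimum over the interval is 9/4, attained at u = 3.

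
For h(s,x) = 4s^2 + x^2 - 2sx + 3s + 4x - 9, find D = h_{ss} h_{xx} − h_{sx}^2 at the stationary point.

∂h/∂s = 8s - 2x + 3 = 0 and ∂h/∂x = -2s + 2x + 4 = 0, so (s, x) = (-7/6, -19/6).
The Hessian has h_{ss} = 8, h_{xx} = 2, h_{sx} = -2, giving D = 12 > 0 with h_{ss} > 0, so the point is a local minimum.
D = (8)·(2) − (-2)^2 = 12.

12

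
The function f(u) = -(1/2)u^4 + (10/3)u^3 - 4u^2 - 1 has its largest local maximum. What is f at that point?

61/3

f'(u) = -2u^3 + 10u^2 - 8u. Setting f'(u) = 0 gives u ∈ {0, 1, 4}.
f''(u) = -6u^2 + 20u - 8. f''(0) = -8 < 0 ⇒ local maximum; f''(1) = 6 > 0 ⇒ local minimum; f''(4) = -24 < 0 ⇒ local maximum.
So the largest local maximum value is f(4) = 61/3.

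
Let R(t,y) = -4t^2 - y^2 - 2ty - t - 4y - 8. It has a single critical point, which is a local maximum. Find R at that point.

∂R/∂t = -8t - 2y - 1 = 0 and ∂R/∂y = -2t - 2y - 4 = 0, so (t, y) = (1/2, -5/2).
The Hessian has R_{tt} = -8, R_{yy} = -2, R_{ty} = -2, giving D = 12 > 0 with R_{tt} < 0, so the point is a local maximum.
R(1/2, -5/2) = -13/4.

-13/4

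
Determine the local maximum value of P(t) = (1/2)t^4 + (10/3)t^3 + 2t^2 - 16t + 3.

73/3

P'(t) = 2t^3 + 10t^2 + 4t - 16. Setting P'(t) = 0 gives t ∈ {-4, -2, 1}.
P''(t) = 6t^2 + 20t + 4. P''(-4) = 20 > 0 ⇒ local minimum; P''(-2) = -12 < 0 ⇒ local maximum; P''(1) = 30 > 0 ⇒ local minimum.
So the local maximum value is P(-2) = 73/3.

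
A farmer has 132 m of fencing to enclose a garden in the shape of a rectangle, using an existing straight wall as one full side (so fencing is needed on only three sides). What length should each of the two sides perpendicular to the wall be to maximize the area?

Let the sides perpendicular to the wall have length x and the parallel side y, so 2x + y = 132 and the area is A = xy = x(132 − 2x).
A'(x) = 132 − 4x = 0 gives x = 33, and A''(x) = −4 < 0 confirms a maximum.
Then y = 132 − 2·33 = 66 and A = 2178.

33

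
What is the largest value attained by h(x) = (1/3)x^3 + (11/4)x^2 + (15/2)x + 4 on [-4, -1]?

The derivative is x^2 + (11/2)x + 15/2, which vanishes at x = -3 and x = -5/2.
Candidates: h(-4) = -10/3; h(-3) = -11/4; h(-5/2) = -133/48; h(-1) = -13/12.
Hence the absolute maximum is -13/12 at x = -1.

-13/12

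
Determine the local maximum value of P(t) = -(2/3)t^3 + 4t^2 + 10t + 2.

P'(t) = -2t^2 + 8t + 10. Setting P'(t) = 0 gives t ∈ {-1, 5}.
Second-derivative test with P''(t) = -4t + 8: P''(-1) = 12 > 0 ⇒ local minimum; P''(5) = -12 < 0 ⇒ local maximum.
Thus P has its local maximum at t = 5, with value 206/3.

206/3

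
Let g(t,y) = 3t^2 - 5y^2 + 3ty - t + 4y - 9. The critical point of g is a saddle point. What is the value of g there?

∂g/∂t = 6t + 3y - 1 = 0 and ∂g/∂y = 3t - 10y + 4 = 0, so (t, y) = (-2/69, 9/23).
The Hessian has g_{tt} = 6, g_{yy} = -10, g_{ty} = 3, giving D = -69 < 0, so the point is a saddle point.
g(-2/69, 9/23) = -566/69.

-566/69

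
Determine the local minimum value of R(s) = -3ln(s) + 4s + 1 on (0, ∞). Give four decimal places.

R'(s) = -3/s + 4 = 0 gives s = 3/4.
R''(s) = 3/s², which is positive for s > 0, so this is a local minimum.
R(3/4) = -3·ln(3/4) + 3 + 1 ≈ 4.8630.

4.8630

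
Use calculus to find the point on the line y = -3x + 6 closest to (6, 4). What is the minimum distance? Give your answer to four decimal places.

5.0596

Minimize D(x)^2 = (x - 6)^2 + (-3x + 2)^2.
d/dx[D^2] = 2(x - 6) + 2·(-3)·(-3x + 2) = 0 ⇒ x = 6/5.
Then y = 12/5 and the distance is √(128/5) ≈ 5.0596.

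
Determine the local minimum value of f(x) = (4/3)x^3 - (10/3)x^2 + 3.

-7/81

f'(x) = 4x^2 - (20/3)x = 0 at x = 0, 5/3.
f''(x) = 8x - 20/3. f''(0) = -20/3 < 0 ⇒ local maximum; f''(5/3) = 20/3 > 0 ⇒ local minimum.
So the local minimum value is f(5/3) = -7/81.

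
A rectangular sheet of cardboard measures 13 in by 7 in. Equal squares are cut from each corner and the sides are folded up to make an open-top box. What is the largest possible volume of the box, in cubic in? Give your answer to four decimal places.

60.0451

With cut size x, the volume is V(x) = x(13 − 2x)(7 − 2x) for 0 < x < 3.5.
V'(x) = 12x^2 − 80x + 91. Setting V'(x) = 0 gives x ≈ 1.4551 (the root in (0, 3.5)).
V''(x) = 24x − 80 is negative there, so this is the maximum; V ≈ 60.0451.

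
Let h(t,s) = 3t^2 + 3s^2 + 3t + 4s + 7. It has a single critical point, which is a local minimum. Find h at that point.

∂h/∂t = 6t + 3 = 0 and ∂h/∂s = 6s + 4 = 0, so (t, s) = (-1/2, -2/3).
The Hessian has h_{tt} = 6, h_{ss} = 6, h_{ts} = 0, giving D = 36 > 0 with h_{tt} > 0, so the point is a local minimum.
h(-1/2, -2/3) = 59/12.

59/12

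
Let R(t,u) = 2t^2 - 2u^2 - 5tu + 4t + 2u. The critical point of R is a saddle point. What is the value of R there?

∂R/∂t = 4t - 5u + 4 = 0 and ∂R/∂u = -5t - 4u + 2 = 0, so (t, u) = (-6/41, 28/41).
The Hessian has R_{tt} = 4, R_{uu} = -4, R_{tu} = -5, giving D = -41 < 0, so the point is a saddle point.
R(-6/41, 28/41) = 16/41.

16/41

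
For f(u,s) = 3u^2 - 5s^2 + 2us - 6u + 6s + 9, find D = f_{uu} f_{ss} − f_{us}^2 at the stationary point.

-64

∂f/∂u = 6u + 2s - 6 = 0 and ∂f/∂s = 2u - 10s + 6 = 0, so (u, s) = (3/4, 3/4).
The Hessian has f_{uu} = 6, f_{ss} = -10, f_{us} = 2, giving D = -64 < 0, so the point is a saddle point.
D = (6)·(-10) − (2)^2 = -64.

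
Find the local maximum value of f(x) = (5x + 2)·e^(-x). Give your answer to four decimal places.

2.7441

By the product rule, f'(x) = (-5x + 3)·e^(-x). Since e^(-x) > 0, the only critical point is x = 3/5.
f''(3/5) has the same sign as -5 < 0, so this is a local maximum.
f(3/5) = (5)·e^(-3/5) ≈ 2.7441.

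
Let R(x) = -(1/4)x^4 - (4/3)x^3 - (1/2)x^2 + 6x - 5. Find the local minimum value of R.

R'(x) = -x^3 - 4x^2 - x + 6. Setting R'(x) = 0 gives x ∈ {-3, -2, 1}.
Since R''(x) = -3x^2 - 8x - 1, we get R''(-3) = -4 < 0 ⇒ local maximum; R''(-2) = 3 > 0 ⇒ local minimum; R''(1) = -12 < 0 ⇒ local maximum.
So the local minimum value is R(-2) = -37/3.

-37/3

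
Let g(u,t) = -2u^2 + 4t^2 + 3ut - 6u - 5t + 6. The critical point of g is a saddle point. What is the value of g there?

∂g/∂u = -4u + 3t - 6 = 0 and ∂g/∂t = 3u + 8t - 5 = 0, so (u, t) = (-33/41, 38/41).
The Hessian has g_{uu} = -4, g_{tt} = 8, g_{ut} = 3, giving D = -41 < 0, so the point is a saddle point.
g(-33/41, 38/41) = 250/41.

250/41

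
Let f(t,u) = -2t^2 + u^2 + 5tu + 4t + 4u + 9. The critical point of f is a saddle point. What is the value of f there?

∂f/∂t = -4t + 5u + 4 = 0 and ∂f/∂u = 5t + 2u + 4 = 0, so (t, u) = (-4/11, -12/11).
The Hessian has f_{tt} = -4, f_{uu} = 2, f_{tu} = 5, giving D = -33 < 0, so the point is a saddle point.
f(-4/11, -12/11) = 67/11.

67/11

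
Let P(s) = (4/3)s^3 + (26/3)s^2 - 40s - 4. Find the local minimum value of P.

P'(s) = 4s^2 + (52/3)s - 40 = 0 at s = -6, 5/3.
Second-derivative test with P''(s) = 8s + 52/3: P''(-6) = -92/3 < 0 ⇒ local maximum; P''(5/3) = 92/3 > 0 ⇒ local minimum.
So the local minimum value is P(5/3) = -3274/81.

-3274/81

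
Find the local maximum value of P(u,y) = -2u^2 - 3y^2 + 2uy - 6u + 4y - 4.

3/5

∂P/∂u = -4u + 2y - 6 = 0 and ∂P/∂y = 2u - 6y + 4 = 0, so (u, y) = (-7/5, 1/5).
The Hessian has P_{uu} = -4, P_{yy} = -6, P_{uy} = 2, giving D = 20 > 0 with P_{uu} < 0, so the point is a local maximum.
P(-7/5, 1/5) = 3/5.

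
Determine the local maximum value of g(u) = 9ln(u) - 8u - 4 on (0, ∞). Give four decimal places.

g'(u) = 9/u − 8 = 0 gives u = 9/8.
g''(u) = -9/u², which is negative for u > 0, so this is a local maximum.
g(9/8) = 9·ln(9/8) - 9 - 4 ≈ -11.9400.

-11.9400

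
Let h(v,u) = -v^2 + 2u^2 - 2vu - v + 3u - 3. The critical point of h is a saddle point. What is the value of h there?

-49/12

∂h/∂v = -2v - 2u - 1 = 0 and ∂h/∂u = -2v + 4u + 3 = 0, so (v, u) = (1/6, -2/3).
The Hessian has h_{vv} = -2, h_{uu} = 4, h_{vu} = -2, giving D = -12 < 0, so the point is a saddle point.
h(1/6, -2/3) = -49/12.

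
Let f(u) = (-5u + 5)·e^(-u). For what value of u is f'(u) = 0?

f'(u) = (-5)·e^(-u) + (-5u + 5)·(-1)·e^(-u) = (5u - 10)·e^(-u). Since e^(-u) > 0, the only critical point is u = 2.
f''(2) has the same sign as 5 > 0, so this is a local minimum.
f(2) = (-5)·e^(-2) ≈ -0.6767.

2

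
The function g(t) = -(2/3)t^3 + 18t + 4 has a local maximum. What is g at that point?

40

Critical points: g'(t) = -2t^2 + 18 vanishes at t = -3, 3.
Since g''(t) = -4t, we get g''(-3) = 12 > 0 ⇒ local minimum; g''(3) = -12 < 0 ⇒ local maximum.
Thus g has its local maximum at t = 3, with value 40.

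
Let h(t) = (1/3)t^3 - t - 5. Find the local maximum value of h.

-13/3

Critical points: h'(t) = t^2 - 1 vanishes at t = -1, 1.
Second-derivative test with h''(t) = 2t: h''(-1) = -2 < 0 ⇒ local maximum; h''(1) = 2 > 0 ⇒ local minimum.
So the local maximum value is h(-1) = -13/3.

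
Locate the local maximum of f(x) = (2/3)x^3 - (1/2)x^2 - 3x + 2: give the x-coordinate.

-1

Critical points: f'(x) = 2x^2 - x - 3 vanishes at x = -1, 3/2.
Since f''(x) = 4x - 1, we get f''(-1) = -5 < 0 ⇒ local maximum; f''(3/2) = 5 > 0 ⇒ local minimum.
So the local maximum value is f(-1) = 23/6.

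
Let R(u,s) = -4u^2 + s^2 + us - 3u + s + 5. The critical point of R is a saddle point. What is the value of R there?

∂R/∂u = -8u + s - 3 = 0 and ∂R/∂s = u + 2s + 1 = 0, so (u, s) = (-7/17, -5/17).
The Hessian has R_{uu} = -8, R_{ss} = 2, R_{us} = 1, giving D = -17 < 0, so the point is a saddle point.
R(-7/17, -5/17) = 93/17.

93/17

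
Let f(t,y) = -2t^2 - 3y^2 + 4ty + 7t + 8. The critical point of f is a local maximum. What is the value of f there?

∂f/∂t = -4t + 4y + 7 = 0 and ∂f/∂y = 4t - 6y = 0, so (t, y) = (21/4, 7/2).
The Hessian has f_{tt} = -4, f_{yy} = -6, f_{ty} = 4, giving D = 8 > 0 with f_{tt} < 0, so the point is a local maximum.
f(21/4, 7/2) = 211/8.

211/8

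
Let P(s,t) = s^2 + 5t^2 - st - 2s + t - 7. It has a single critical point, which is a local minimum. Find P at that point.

-8

∂P/∂s = 2s - t - 2 = 0 and ∂P/∂t = -s + 10t + 1 = 0, so (s, t) = (1, 0).
The Hessian has P_{ss} = 2, P_{tt} = 10, P_{st} = -1, giving D = 19 > 0 with P_{ss} > 0, so the point is a local minimum.
P(1, 0) = -8.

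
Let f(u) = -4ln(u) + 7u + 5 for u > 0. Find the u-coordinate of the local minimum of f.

f'(u) = -4/u + 7 = 0 gives u = 4/7.
f''(u) = 4/u², which is positive for u > 0, so this is a local minimum.
f(4/7) = -4·ln(4/7) + 4 + 5 ≈ 11.2385.

4/7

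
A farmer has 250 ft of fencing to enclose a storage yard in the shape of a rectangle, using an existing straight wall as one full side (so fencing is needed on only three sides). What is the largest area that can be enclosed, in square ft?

Let the sides perpendicular to the wall have length x and the parallel side y, so 2x + y = 250 and the area is A = xy = x(250 − 2x).
A'(x) = 250 − 4x = 0 gives x = 125/2, and A''(x) = −4 < 0 confirms a maximum.
Then y = 250 − 2·125/2 = 125 and A = 15625/2.

15625/2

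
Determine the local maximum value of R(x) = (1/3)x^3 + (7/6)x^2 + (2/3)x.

Critical points: R'(x) = x^2 + (7/3)x + 2/3 vanishes at x = -2, -1/3.
Second-derivative test with R''(x) = 2x + 7/3: R''(-2) = -5/3 < 0 ⇒ local maximum; R''(-1/3) = 5/3 > 0 ⇒ local minimum.
So the local maximum value is R(-2) = 2/3.

2/3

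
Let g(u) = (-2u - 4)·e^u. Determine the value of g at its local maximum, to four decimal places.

0.0996

By the product rule, g'(u) = (-2u - 6)·e^u. Since e^u > 0, the only critical point is u = -3.
g''(-3) has the same sign as -2 < 0, so this is a local maximum.
g(-3) = (2)·e^(-3) ≈ 0.0996.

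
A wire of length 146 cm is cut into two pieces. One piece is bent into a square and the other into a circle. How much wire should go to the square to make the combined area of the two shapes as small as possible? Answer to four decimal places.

Let x be the length used for the square. Square side x/4; circle radius (146−x)/(2π).
A(x) = (x/4)² + π·((146−x)/(2π))² = x²/16 + (146−x)²/(4π) for 0 ≤ x ≤ 146. A'(x) = x/8 − (146−x)/(2π) = 0 gives x = 4·146/(π+4) ≈ 81.7745.
A'' = 1/8 + 1/(2π) > 0, so this gives the minimum combined area; x ≈ 81.7745 cm to the square.

81.7745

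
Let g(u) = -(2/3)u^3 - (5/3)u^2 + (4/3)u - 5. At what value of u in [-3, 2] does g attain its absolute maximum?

Differentiating, g'(u) = -2u^2 - (10/3)u + 4/3; which vanishes at u = -2 and u = 1/3.
Compare values at every candidate in [-3, 2]: g(-3) = -6, g(-2) = -9, g(1/3) = -386/81, g(2) = -43/3.
The maximum over the interval is -386/81, attained at u = 1/3.

1/3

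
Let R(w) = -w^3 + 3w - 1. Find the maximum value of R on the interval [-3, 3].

The derivative is -3w^2 + 3, which vanishes at w = -1 and w = 1.
Candidates: R(-3) = 17,  R(-1) = -3,  R(1) = 1,  R(3) = -19.
Hence the absolute maximum is 17 at w = -3.

17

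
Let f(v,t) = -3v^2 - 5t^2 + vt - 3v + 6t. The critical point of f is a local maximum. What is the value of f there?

135/59

∂f/∂v = -6v + t - 3 = 0 and ∂f/∂t = v - 10t + 6 = 0, so (v, t) = (-24/59, 33/59).
The Hessian has f_{vv} = -6, f_{tt} = -10, f_{vt} = 1, giving D = 59 > 0 with f_{vv} < 0, so the point is a local maximum.
f(-24/59, 33/59) = 135/59.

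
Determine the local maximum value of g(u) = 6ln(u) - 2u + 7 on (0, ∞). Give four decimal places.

7.5917

g'(u) = 6/u − 2 = 0 gives u = 3.
g''(u) = -6/u², which is negative for u > 0, so this is a local maximum.
g(3) = 6·ln(3) - 6 + 7 ≈ 7.5917.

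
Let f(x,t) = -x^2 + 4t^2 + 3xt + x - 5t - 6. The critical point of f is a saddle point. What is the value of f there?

∂f/∂x = -2x + 3t + 1 = 0 and ∂f/∂t = 3x + 8t - 5 = 0, so (x, t) = (23/25, 7/25).
The Hessian has f_{xx} = -2, f_{tt} = 8, f_{xt} = 3, giving D = -25 < 0, so the point is a saddle point.
f(23/25, 7/25) = -156/25.

-156/25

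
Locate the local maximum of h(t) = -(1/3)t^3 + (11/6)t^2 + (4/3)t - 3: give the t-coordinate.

h'(t) = -t^2 + (11/3)t + 4/3. Setting h'(t) = 0 gives t ∈ {-1/3, 4}.
Since h''(t) = -2t + 11/3, we get h''(-1/3) = 13/3 > 0 ⇒ local minimum; h''(4) = -13/3 < 0 ⇒ local maximum.
Thus h has its local maximum at t = 4, with value 31/3.

4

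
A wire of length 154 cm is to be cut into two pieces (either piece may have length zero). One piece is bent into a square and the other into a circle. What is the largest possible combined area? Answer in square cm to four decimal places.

Let x be the length used for the square. Square side x/4; circle radius (154−x)/(2π).
A(x) = (x/4)² + π·((154−x)/(2π))² = x²/16 + (154−x)²/(4π) for 0 ≤ x ≤ 154. A'(x) = x/8 − (154−x)/(2π) = 0 gives x = 4·154/(π+4) ≈ 86.2553.
A'' > 0, so the interior critical point is a minimum; the maximum is at an endpoint. A(0) = 1887.2593 and A(154) = 1482.2500, so the largest area is 1887.2593.

1887.2593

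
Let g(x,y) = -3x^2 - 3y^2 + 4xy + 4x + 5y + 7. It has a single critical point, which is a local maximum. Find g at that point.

∂g/∂x = -6x + 4y + 4 = 0 and ∂g/∂y = 4x - 6y + 5 = 0, so (x, y) = (11/5, 23/10).
The Hessian has g_{xx} = -6, g_{yy} = -6, g_{xy} = 4, giving D = 20 > 0 with g_{xx} < 0, so the point is a local maximum.
g(11/5, 23/10) = 343/20.

343/20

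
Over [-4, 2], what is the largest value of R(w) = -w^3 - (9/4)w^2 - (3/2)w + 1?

R'(w) = -3w^2 - (9/2)w - 3/2, which vanishes at w = -1 and w = -1/2.
Candidates: R(-4) = 35, R(-1) = 5/4, R(-1/2) = 21/16, R(2) = -19.
The maximum over the interval is 35, attained at w = -4.

35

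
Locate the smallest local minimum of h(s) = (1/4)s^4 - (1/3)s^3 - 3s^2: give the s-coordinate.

3

h'(s) = s^3 - s^2 - 6s. Setting h'(s) = 0 gives s ∈ {-2, 0, 3}.
Second-derivative test with h''(s) = 3s^2 - 2s - 6: h''(-2) = 10 > 0 ⇒ local minimum; h''(0) = -6 < 0 ⇒ local maximum; h''(3) = 15 > 0 ⇒ local minimum.
The smallest local minimum is h(3) = -63/4.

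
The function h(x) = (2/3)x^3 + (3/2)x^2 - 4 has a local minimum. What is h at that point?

h'(x) = 2x^2 + 3x. Setting h'(x) = 0 gives x ∈ {-3/2, 0}.
Second-derivative test with h''(x) = 4x + 3: h''(-3/2) = -3 < 0 ⇒ local maximum; h''(0) = 3 > 0 ⇒ local minimum.
Thus h has its local minimum at x = 0, with value -4.

-4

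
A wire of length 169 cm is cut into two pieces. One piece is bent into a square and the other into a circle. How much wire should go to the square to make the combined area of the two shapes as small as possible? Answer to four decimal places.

Let x be the length used for the square. Square side x/4; circle radius (169−x)/(2π).
A(x) = (x/4)² + π·((169−x)/(2π))² = x²/16 + (169−x)²/(4π) for 0 ≤ x ≤ 169. A'(x) = x/8 − (169−x)/(2π) = 0 gives x = 4·169/(π+4) ≈ 94.6568.
A'' = 1/8 + 1/(2π) > 0, so this gives the minimum combined area; x ≈ 94.6568 cm to the square.

94.6568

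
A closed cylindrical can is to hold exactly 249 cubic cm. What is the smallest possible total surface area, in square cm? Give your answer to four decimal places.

With radius r and height h, πr²h = 249 so h = 249/(πr²), and S(r) = 2πr² + 2πrh = 2πr² + 2·249/r.
S'(r) = 4πr − 2·249/r² = 0 ⇒ r³ = 249/(2π), so r ≈ 3.4094 and h = 2r ≈ 6.8187.
S''(r) = 4π + 4·249/r³ > 0, so this is the minimum; S ≈ 219.1026.

219.1026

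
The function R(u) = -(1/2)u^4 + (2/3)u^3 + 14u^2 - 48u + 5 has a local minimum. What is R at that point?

-113/3

R'(u) = -2u^3 + 2u^2 + 28u - 48. Setting R'(u) = 0 gives u ∈ {-4, 2, 3}.
Second-derivative test with R''(u) = -6u^2 + 4u + 28: R''(-4) = -84 < 0 ⇒ local maximum; R''(2) = 12 > 0 ⇒ local minimum; R''(3) = -14 < 0 ⇒ local maximum.
The local minimum is R(2) = -113/3.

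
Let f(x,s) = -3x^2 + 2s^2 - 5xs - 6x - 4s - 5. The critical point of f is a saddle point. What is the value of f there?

∂f/∂x = -6x - 5s - 6 = 0 and ∂f/∂s = -5x + 4s - 4 = 0, so (x, s) = (-44/49, -6/49).
The Hessian has f_{xx} = -6, f_{ss} = 4, f_{xs} = -5, giving D = -49 < 0, so the point is a saddle point.
f(-44/49, -6/49) = -101/49.

-101/49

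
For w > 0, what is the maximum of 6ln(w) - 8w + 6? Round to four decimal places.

-1.7261

g'(w) = 6/w − 8 = 0 gives w = 3/4.
g''(w) = -6/w², which is negative for w > 0, so this is a local maximum.
g(3/4) = 6·ln(3/4) - 6 + 6 ≈ -1.7261.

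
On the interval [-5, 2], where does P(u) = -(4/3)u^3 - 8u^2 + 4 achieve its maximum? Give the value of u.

0

The derivative is -4u^2 - 16u, which vanishes at u = -4 and u = 0.
Compare values at every candidate in [-5, 2]: P(-5) = -88/3,  P(-4) = -116/3,  P(0) = 4,  P(2) = -116/3.
So the maximum is P(0) = 4.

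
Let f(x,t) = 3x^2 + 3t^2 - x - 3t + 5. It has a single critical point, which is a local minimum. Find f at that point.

∂f/∂x = 6x - 1 = 0 and ∂f/∂t = 6t - 3 = 0, so (x, t) = (1/6, 1/2).
The Hessian has f_{xx} = 6, f_{tt} = 6, f_{xt} = 0, giving D = 36 > 0 with f_{xx} > 0, so the point is a local minimum.
f(1/6, 1/2) = 25/6.

25/6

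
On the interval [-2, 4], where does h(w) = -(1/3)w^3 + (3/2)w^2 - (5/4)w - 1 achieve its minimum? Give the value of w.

h'(w) = -w^2 + 3w - 5/4, which vanishes at w = 1/2 and w = 5/2.
Evaluating at the critical points and endpoints: h(-2) = 61/6; h(1/2) = -31/24; h(5/2) = 1/24; h(4) = -10/3.
Hence the absolute minimum is -10/3 at w = 4.

4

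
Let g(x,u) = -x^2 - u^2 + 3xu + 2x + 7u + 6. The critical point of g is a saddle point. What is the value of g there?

-13

∂g/∂x = -2x + 3u + 2 = 0 and ∂g/∂u = 3x - 2u + 7 = 0, so (x, u) = (-5, -4).
The Hessian has g_{xx} = -2, g_{uu} = -2, g_{xu} = 3, giving D = -5 < 0, so the point is a saddle point.
g(-5, -4) = -13.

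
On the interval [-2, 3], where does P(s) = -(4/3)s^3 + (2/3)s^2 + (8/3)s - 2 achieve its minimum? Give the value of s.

3

The derivative is -4s^2 + (4/3)s + 8/3, which vanishes at s = -2/3 and s = 1.
Candidates: P(-2) = 6, P(-2/3) = -250/81, P(1) = 0, P(3) = -24.
The minimum over the interval is -24, attained at s = 3.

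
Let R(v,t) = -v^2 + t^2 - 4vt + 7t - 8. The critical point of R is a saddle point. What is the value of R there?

-209/20

∂R/∂v = -2v - 4t = 0 and ∂R/∂t = -4v + 2t + 7 = 0, so (v, t) = (7/5, -7/10).
The Hessian has R_{vv} = -2, R_{tt} = 2, R_{vt} = -4, giving D = -20 < 0, so the point is a saddle point.
R(7/5, -7/10) = -209/20.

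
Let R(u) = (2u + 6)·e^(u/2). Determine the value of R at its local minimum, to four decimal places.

Differentiating with the product rule gives R'(u) = (u + 5)·e^(u/2). Since e^(u/2) > 0, the only critical point is u = -5.
R''(-5) has the same sign as 1 > 0, so this is a local minimum.
R(-5) = (-4)·e^(-5/2) ≈ -0.3283.

-0.3283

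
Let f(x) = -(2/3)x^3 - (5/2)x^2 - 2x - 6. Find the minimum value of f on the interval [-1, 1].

f'(x) = -2x^2 - 5x - 2, whose only zero in [-1, 1] is x = -1/2.
Compare values at every candidate in [-1, 1]: f(-1) = -35/6; f(-1/2) = -133/24; f(1) = -67/6.
Hence the absolute minimum is -67/6 at x = 1.

-67/6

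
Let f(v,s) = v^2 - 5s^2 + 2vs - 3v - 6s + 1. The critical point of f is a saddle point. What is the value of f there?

-7/8

∂f/∂v = 2v + 2s - 3 = 0 and ∂f/∂s = 2v - 10s - 6 = 0, so (v, s) = (7/4, -1/4).
The Hessian has f_{vv} = 2, f_{ss} = -10, f_{vs} = 2, giving D = -24 < 0, so the point is a saddle point.
f(7/4, -1/4) = -7/8.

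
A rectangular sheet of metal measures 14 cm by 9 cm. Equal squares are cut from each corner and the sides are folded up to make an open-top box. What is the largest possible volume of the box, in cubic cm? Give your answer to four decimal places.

101.0933

With cut size x, the volume is V(x) = x(14 − 2x)(9 − 2x) for 0 < x < 4.5.
V'(x) = 12x^2 − 92x + 126. Setting V'(x) = 0 gives x ≈ 1.7853 (the root in (0, 4.5)).
V''(x) = 24x − 92 is negative there, so this is the maximum; V ≈ 101.0933.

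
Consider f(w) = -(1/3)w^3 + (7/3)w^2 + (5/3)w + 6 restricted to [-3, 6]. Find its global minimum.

f'(w) = -w^2 + (14/3)w + 5/3, which vanishes at w = -1/3 and w = 5.
Candidates: f(-3) = 31,  f(-1/3) = 463/81,  f(5) = 31,  f(6) = 28.
So the minimum is f(-1/3) = 463/81.

463/81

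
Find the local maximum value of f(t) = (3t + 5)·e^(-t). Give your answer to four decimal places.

5.8432

By the product rule, f'(t) = (-3t - 2)·e^(-t). Since e^(-t) > 0, the only critical point is t = -2/3.
f''(-2/3) has the same sign as -3 < 0, so this is a local maximum.
f(-2/3) = (3)·e^(2/3) ≈ 5.8432.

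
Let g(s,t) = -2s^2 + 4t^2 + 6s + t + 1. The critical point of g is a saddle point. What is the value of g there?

87/16

∂g/∂s = -4s + 6 = 0 and ∂g/∂t = 8t + 1 = 0, so (s, t) = (3/2, -1/8).
The Hessian has g_{ss} = -4, g_{tt} = 8, g_{st} = 0, giving D = -32 < 0, so the point is a saddle point.
g(3/2, -1/8) = 87/16.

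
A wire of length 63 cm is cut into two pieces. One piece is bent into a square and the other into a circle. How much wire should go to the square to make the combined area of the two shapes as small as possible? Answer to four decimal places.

35.2862

Let x be the length used for the square. Square side x/4; circle radius (63−x)/(2π).
A(x) = (x/4)² + π·((63−x)/(2π))² = x²/16 + (63−x)²/(4π) for 0 ≤ x ≤ 63. A'(x) = x/8 − (63−x)/(2π) = 0 gives x = 4·63/(π+4) ≈ 35.2862.
A'' = 1/8 + 1/(2π) > 0, so this gives the minimum combined area; x ≈ 35.2862 cm to the square.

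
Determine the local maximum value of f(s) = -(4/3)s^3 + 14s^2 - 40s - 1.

-53/3

f'(s) = -4s^2 + 28s - 40 = 0 at s = 2, 5.
Since f''(s) = -8s + 28, we get f''(2) = 12 > 0 ⇒ local minimum; f''(5) = -12 < 0 ⇒ local maximum.
The local maximum is f(5) = -53/3.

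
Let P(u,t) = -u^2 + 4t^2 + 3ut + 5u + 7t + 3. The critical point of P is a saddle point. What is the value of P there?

∂P/∂u = -2u + 3t + 5 = 0 and ∂P/∂t = 3u + 8t + 7 = 0, so (u, t) = (19/25, -29/25).
The Hessian has P_{uu} = -2, P_{tt} = 8, P_{ut} = 3, giving D = -25 < 0, so the point is a saddle point.
P(19/25, -29/25) = 21/25.

21/25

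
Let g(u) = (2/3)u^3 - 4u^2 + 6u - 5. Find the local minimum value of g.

-5

g'(u) = 2u^2 - 8u + 6 = 0 at u = 1, 3.
g''(u) = 4u - 8. g''(1) = -4 < 0 ⇒ local maximum; g''(3) = 4 > 0 ⇒ local minimum.
Thus g has its local minimum at u = 3, with value -5.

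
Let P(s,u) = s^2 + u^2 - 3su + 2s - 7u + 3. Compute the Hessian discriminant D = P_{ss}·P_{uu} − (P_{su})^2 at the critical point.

∂P/∂s = 2s - 3u + 2 = 0 and ∂P/∂u = -3s + 2u - 7 = 0, so (s, u) = (-17/5, -8/5).
The Hessian has P_{ss} = 2, P_{uu} = 2, P_{su} = -3, giving D = -5 < 0, so the point is a saddle point.
D = (2)·(2) − (-3)^2 = -5.

-5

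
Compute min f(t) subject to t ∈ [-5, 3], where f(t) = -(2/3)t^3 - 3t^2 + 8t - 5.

-127/3

The derivative is -2t^2 - 6t + 8, which vanishes at t = -4 and t = 1.
Compare values at every candidate in [-5, 3]: f(-5) = -110/3; f(-4) = -127/3; f(1) = -2/3; f(3) = -26.
The minimum over the interval is -127/3, attained at t = -4.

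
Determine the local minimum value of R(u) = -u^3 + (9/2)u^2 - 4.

Critical points: R'(u) = -3u^2 + 9u vanishes at u = 0, 3.
Since R''(u) = -6u + 9, we get R''(0) = 9 > 0 ⇒ local minimum; R''(3) = -9 < 0 ⇒ local maximum.
So the local minimum value is R(0) = -4.

-4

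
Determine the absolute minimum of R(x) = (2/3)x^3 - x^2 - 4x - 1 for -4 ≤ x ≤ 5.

Differentiating, R'(x) = 2x^2 - 2x - 4; which vanishes at x = -1 and x = 2.
Evaluating at the critical points and endpoints: R(-4) = -131/3,  R(-1) = 4/3,  R(2) = -23/3,  R(5) = 112/3.
The minimum over the interval is -131/3, attained at x = -4.

-131/3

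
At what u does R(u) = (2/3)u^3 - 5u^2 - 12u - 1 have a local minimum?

R'(u) = 2u^2 - 10u - 12 = 0 at u = -1, 6.
R''(u) = 4u - 10. R''(-1) = -14 < 0 ⇒ local maximum; R''(6) = 14 > 0 ⇒ local minimum.
So the local minimum value is R(6) = -109.

6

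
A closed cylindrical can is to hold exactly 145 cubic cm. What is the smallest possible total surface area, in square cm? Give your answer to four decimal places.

152.7894

With radius r and height h, πr²h = 145 so h = 145/(πr²), and S(r) = 2πr² + 2πrh = 2πr² + 2·145/r.
S'(r) = 4πr − 2·145/r² = 0 ⇒ r³ = 145/(2π), so r ≈ 2.8471 and h = 2r ≈ 5.6941.
S''(r) = 4π + 4·145/r³ > 0, so this is the minimum; S ≈ 152.7894.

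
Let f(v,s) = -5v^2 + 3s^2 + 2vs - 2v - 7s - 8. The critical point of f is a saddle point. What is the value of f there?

∂f/∂v = -10v + 2s - 2 = 0 and ∂f/∂s = 2v + 6s - 7 = 0, so (v, s) = (1/32, 37/32).
The Hessian has f_{vv} = -10, f_{ss} = 6, f_{vs} = 2, giving D = -64 < 0, so the point is a saddle point.
f(1/32, 37/32) = -773/64.

-773/64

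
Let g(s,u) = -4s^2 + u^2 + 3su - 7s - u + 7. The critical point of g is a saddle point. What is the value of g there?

∂g/∂s = -8s + 3u - 7 = 0 and ∂g/∂u = 3s + 2u - 1 = 0, so (s, u) = (-11/25, 29/25).
The Hessian has g_{ss} = -8, g_{uu} = 2, g_{su} = 3, giving D = -25 < 0, so the point is a saddle point.
g(-11/25, 29/25) = 199/25.

199/25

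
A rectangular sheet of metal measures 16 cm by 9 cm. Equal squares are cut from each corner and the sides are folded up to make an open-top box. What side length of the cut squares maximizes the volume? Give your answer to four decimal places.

1.8513

With cut size x, the volume is V(x) = x(16 − 2x)(9 − 2x) for 0 < x < 4.5.
V'(x) = 12x^2 − 100x + 144. Setting V'(x) = 0 gives x ≈ 1.8513 (the root in (0, 4.5)).
V''(x) = 24x − 100 is negative there, so this is the maximum; V ≈ 120.6015.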